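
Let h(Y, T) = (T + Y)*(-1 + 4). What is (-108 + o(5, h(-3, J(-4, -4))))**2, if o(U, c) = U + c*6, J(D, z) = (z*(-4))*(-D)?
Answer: 990025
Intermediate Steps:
J(D, z) = 4*D*z (J(D, z) = (-4*z)*(-D) = 4*D*z)
h(Y, T) = 3*T + 3*Y (h(Y, T) = (T + Y)*3 = 3*T + 3*Y)
o(U, c) = U + 6*c
(-108 + o(5, h(-3, J(-4, -4))))**2 = (-108 + (5 + 6*(3*(4*(-4)*(-4)) + 3*(-3))))**2 = (-108 + (5 + 6*(3*64 - 9)))**2 = (-108 + (5 + 6*(192 - 9)))**2 = (-108 + (5 + 6*183))**2 = (-108 + (5 + 1098))**2 = (-108 + 1103)**2 = 995**2 = 990025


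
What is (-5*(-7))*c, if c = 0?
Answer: 0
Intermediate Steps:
(-5*(-7))*c = -5*(-7)*0 = 35*0 = 0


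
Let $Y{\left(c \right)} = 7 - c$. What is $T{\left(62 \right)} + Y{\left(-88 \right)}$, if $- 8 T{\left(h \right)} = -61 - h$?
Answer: $\frac{883}{8} \approx 110.38$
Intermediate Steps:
$T{\left(h \right)} = \frac{61}{8} + \frac{h}{8}$ ($T{\left(h \right)} = - \frac{-61 - h}{8} = \frac{61}{8} + \frac{h}{8}$)
$T{\left(62 \right)} + Y{\left(-88 \right)} = \left(\frac{61}{8} + \frac{1}{8} \cdot 62\right) + \left(7 - -88\right) = \left(\frac{61}{8} + \frac{31}{4}\right) + \left(7 + 88\right) = \frac{123}{8} + 95 = \frac{883}{8}$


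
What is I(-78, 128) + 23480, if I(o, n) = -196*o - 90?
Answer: 38678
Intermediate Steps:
I(o, n) = -90 - 196*o
I(-78, 128) + 23480 = (-90 - 196*(-78)) + 23480 = (-90 + 15288) + 23480 = 15198 + 23480 = 38678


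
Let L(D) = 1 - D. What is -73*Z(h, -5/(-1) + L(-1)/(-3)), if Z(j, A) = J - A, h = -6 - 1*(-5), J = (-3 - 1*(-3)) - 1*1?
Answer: 1168/3 ≈ 389.33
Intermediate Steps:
J = -1 (J = (-3 + 3) - 1 = 0 - 1 = -1)
h = -1 (h = -6 + 5 = -1)
Z(j, A) = -1 - A
-73*Z(h, -5/(-1) + L(-1)/(-3)) = -73*(-1 - (-5/(-1) + (1 - 1*(-1))/(-3))) = -73*(-1 - (-5*(-1) + (1 + 1)*(-⅓))) = -73*(-1 - (5 + 2*(-⅓))) = -73*(-1 - (5 - ⅔)) = -73*(-1 - 1*13/3) = -73*(-1 - 13/3) = -73*(-16/3) = 1168/3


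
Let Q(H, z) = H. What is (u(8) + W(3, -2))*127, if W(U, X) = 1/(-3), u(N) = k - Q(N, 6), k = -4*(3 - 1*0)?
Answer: -7747/3 ≈ -2582.3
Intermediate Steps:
k = -12 (k = -4*(3 + 0) = -4*3 = -12)
u(N) = -12 - N
W(U, X) = -⅓
(u(8) + W(3, -2))*127 = ((-12 - 1*8) - ⅓)*127 = ((-12 - 8) - ⅓)*127 = (-20 - ⅓)*127 = -61/3*127 = -7747/3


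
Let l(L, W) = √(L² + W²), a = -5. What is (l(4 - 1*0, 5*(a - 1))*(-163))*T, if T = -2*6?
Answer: 3912*√229 ≈ 59199.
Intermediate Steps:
T = -12
(l(4 - 1*0, 5*(a - 1))*(-163))*T = (√((4 - 1*0)² + (5*(-5 - 1))²)*(-163))*(-12) = (√((4 + 0)² + (5*(-6))²)*(-163))*(-12) = (√(4² + (-30)²)*(-163))*(-12) = (√(16 + 900)*(-163))*(-12) = (√916*(-163))*(-12) = ((2*√229)*(-163))*(-12) = -326*√229*(-12) = 3912*√229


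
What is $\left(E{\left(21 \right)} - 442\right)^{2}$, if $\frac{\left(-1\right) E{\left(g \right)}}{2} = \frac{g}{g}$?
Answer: $197136$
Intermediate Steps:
$E{\left(g \right)} = -2$ ($E{\left(g \right)} = - 2 \frac{g}{g} = \left(-2\right) 1 = -2$)
$\left(E{\left(21 \right)} - 442\right)^{2} = \left(-2 - 442\right)^{2} = \left(-444\right)^{2} = 197136$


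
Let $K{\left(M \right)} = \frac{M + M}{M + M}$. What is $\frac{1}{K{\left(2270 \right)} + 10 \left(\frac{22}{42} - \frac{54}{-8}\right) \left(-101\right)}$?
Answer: $- \frac{42}{308513} \approx -0.00013614$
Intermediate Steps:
$K{\left(M \right)} = 1$ ($K{\left(M \right)} = \frac{2 M}{2 M} = 2 M \frac{1}{2 M} = 1$)
$\frac{1}{K{\left(2270 \right)} + 10 \left(\frac{22}{42} - \frac{54}{-8}\right) \left(-101\right)} = \frac{1}{1 + 10 \left(\frac{22}{42} - \frac{54}{-8}\right) \left(-101\right)} = \frac{1}{1 + 10 \left(22 \cdot \frac{1}{42} - - \frac{27}{4}\right) \left(-101\right)} = \frac{1}{1 + 10 \left(\frac{11}{21} + \frac{27}{4}\right) \left(-101\right)} = \frac{1}{1 + 10 \cdot \frac{611}{84} \left(-101\right)} = \frac{1}{1 + \frac{3055}{42} \left(-101\right)} = \frac{1}{1 - \frac{308555}{42}} = \frac{1}{- \frac{308513}{42}} = - \frac{42}{308513}$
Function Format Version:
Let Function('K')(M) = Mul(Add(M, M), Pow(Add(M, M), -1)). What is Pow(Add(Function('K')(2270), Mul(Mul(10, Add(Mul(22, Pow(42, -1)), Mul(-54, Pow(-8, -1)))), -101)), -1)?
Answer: Rational(-42, 308513) ≈ -0.00013614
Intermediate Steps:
Function('K')(M) = 1 (Function('K')(M) = Mul(Mul(2, M), Pow(Mul(2, M), -1)) = Mul(Mul(2, M), Mul(Rational(1, 2), Pow(M, -1))) = 1)
Pow(Add(Function('K')(2270), Mul(Mul(10, Add(Mul(22, Pow(42, -1)), Mul(-54, Pow(-8, -1)))), -101)), -1) = Pow(Add(1, Mul(Mul(10, Add(Mul(22, Pow(42, -1)), Mul(-54, Pow(-8, -1)))), -101)), -1) = Pow(Add(1, Mul(Mul(10, Add(Mul(22, Rational(1, 42)), Mul(-54, Rational(-1, 8)))), -101)), -1) = Pow(Add(1, Mul(Mul(10, Add(Rational(11, 21), Rational(27, 4))), -101)), -1) = Pow(Add(1, Mul(Mul(10, Rational(611, 84)), -101)), -1) = Pow(Add(1, Mul(Rational(3055, 42), -101)), -1) = Pow(Add(1, Rational(-308555, 42)), -1) = Pow(Rational(-308513, 42), -1) = Rational(-42, 308513)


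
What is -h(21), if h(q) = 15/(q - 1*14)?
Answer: -15/7 ≈ -2.1429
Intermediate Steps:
h(q) = 15/(-14 + q) (h(q) = 15/(q - 14) = 15/(-14 + q))
-h(21) = -15/(-14 + 21) = -15/7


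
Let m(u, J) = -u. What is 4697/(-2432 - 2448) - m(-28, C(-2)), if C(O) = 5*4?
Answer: -2317/80 ≈ -28.962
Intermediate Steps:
C(O) = 20
4697/(-2432 - 2448) - m(-28, C(-2)) = 4697/(-2432 - 2448) - (-1)*(-28) = 4697/(-4880) - 1*28 = 4697*(-1/4880) - 28 = -77/80 - 28 = -2317/80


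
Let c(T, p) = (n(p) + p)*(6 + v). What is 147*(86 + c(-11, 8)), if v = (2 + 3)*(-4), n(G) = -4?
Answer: 4410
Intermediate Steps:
v = -20 (v = 5*(-4) = -20)
c(T, p) = 56 - 14*p (c(T, p) = (-4 + p)*(6 - 20) = (-4 + p)*(-14) = 56 - 14*p)
147*(86 + c(-11, 8)) = 147*(86 + (56 - 14*8)) = 147*(86 + (56 - 112)) = 147*(86 - 56) = 147*30 = 4410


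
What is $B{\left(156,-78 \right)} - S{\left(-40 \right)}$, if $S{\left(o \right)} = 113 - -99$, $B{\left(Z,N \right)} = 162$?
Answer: $-50$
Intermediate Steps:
$S{\left(o \right)} = 212$ ($S{\left(o \right)} = 113 + 99 = 212$)
$B{\left(156,-78 \right)} - S{\left(-40 \right)} = 162 - 212 = -50$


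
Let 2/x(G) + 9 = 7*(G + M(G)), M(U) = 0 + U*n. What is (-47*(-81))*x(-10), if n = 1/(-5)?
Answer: -7614/65 ≈ -117.14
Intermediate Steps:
n = -⅕ ≈ -0.20000
M(U) = -U/5 (M(U) = 0 + U*(-⅕) = 0 - U/5 = -U/5)
x(G) = 2/(-9 + 28*G/5) (x(G) = 2/(-9 + 7*(G - G/5)) = 2/(-9 + 7*(4*G/5)) = 2/(-9 + 28*G/5))
(-47*(-81))*x(-10) = (-47*(-81))*(10/(-45 + 28*(-10))) = 3807*(10/(-45 - 280)) = 3807*(10/(-325)) = 3807*(10*(-1/325)) = 3807*(-2/65) = -7614/65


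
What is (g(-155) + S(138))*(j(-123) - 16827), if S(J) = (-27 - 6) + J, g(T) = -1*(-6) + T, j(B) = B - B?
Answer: 740388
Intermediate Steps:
j(B) = 0
g(T) = 6 + T
S(J) = -33 + J
(g(-155) + S(138))*(j(-123) - 16827) = ((6 - 155) + (-33 + 138))*(0 - 16827) = (-149 + 105)*(-16827) = -44*(-16827) = 740388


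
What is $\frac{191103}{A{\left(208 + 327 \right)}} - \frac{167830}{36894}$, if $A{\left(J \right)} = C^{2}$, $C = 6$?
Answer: $\frac{30104753}{5676} \approx 5303.9$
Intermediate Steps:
$A{\left(J \right)} = 36$ ($A{\left(J \right)} = 6^{2} = 36$)
$\frac{191103}{A{\left(208 + 327 \right)}} - \frac{167830}{36894} = \frac{191103}{36} - \frac{167830}{36894} = 191103 \cdot \frac{1}{36} - \frac{6455}{1419} = \frac{63701}{12} - \frac{6455}{1419} = \frac{30104753}{5676}$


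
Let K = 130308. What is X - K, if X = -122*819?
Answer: -230226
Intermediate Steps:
X = -99918
X - K = -99918 - 1*130308 = -99918 - 130308 = -230226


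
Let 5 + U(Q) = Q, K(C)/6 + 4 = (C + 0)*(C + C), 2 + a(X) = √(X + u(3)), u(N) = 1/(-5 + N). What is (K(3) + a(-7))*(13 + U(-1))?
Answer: 574 + 7*I*√30/2 ≈ 574.0 + 19.17*I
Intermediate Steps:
a(X) = -2 + √(-½ + X) (a(X) = -2 + √(X + 1/(-5 + 3)) = -2 + √(X + 1/(-2)) = -2 + √(X - ½) = -2 + √(-½ + X))
K(C) = -24 + 12*C² (K(C) = -24 + 6*((C + 0)*(C + C)) = -24 + 6*(C*(2*C)) = -24 + 6*(2*C²) = -24 + 12*C²)
U(Q) = -5 + Q
(K(3) + a(-7))*(13 + U(-1)) = ((-24 + 12*3²) + (-2 + √(-2 + 4*(-7))/2))*(13 + (-5 - 1)) = ((-24 + 12*9) + (-2 + √(-2 - 28)/2))*(13 - 6) = ((-24 + 108) + (-2 + √(-30)/2))*7 = (84 + (-2 + (I*√30)/2))*7 = (84 + (-2 + I*√30/2))*7 = (82 + I*√30/2)*7 = 574 + 7*I*√30/2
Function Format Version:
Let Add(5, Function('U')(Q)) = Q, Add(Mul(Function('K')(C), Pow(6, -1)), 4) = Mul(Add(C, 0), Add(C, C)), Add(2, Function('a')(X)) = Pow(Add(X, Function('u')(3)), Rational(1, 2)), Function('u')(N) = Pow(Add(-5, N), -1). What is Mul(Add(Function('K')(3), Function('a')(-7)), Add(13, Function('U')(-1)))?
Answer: Add(574, Mul(Rational(7, 2), I, Pow(30, Rational(1, 2)))) ≈ Add(574.00, Mul(19.170, I))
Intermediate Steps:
Function('a')(X) = Add(-2, Pow(Add(Rational(-1, 2), X), Rational(1, 2))) (Function('a')(X) = Add(-2, Pow(Add(X, Pow(Add(-5, 3), -1)), Rational(1, 2))) = Add(-2, Pow(Add(X, Pow(-2, -1)), Rational(1, 2))) = Add(-2, Pow(Add(X, Rational(-1, 2)), Rational(1, 2))) = Add(-2, Pow(Add(Rational(-1, 2), X), Rational(1, 2))))
Function('K')(C) = Add(-24, Mul(12, Pow(C, 2))) (Function('K')(C) = Add(-24, Mul(6, Mul(Add(C, 0), Add(C, C)))) = Add(-24, Mul(6, Mul(C, Mul(2, C)))) = Add(-24, Mul(6, Mul(2, Pow(C, 2)))) = Add(-24, Mul(12, Pow(C, 2))))
Function('U')(Q) = Add(-5, Q)
Mul(Add(Function('K')(3), Function('a')(-7)), Add(13, Function('U')(-1))) = Mul(Add(Add(-24, Mul(12, Pow(3, 2))), Add(-2, Mul(Rational(1, 2), Pow(Add(-2, Mul(4, -7)), Rational(1, 2))))), Add(13, Add(-5, -1))) = Mul(Add(Add(-24, Mul(12, 9)), Add(-2, Mul(Rational(1, 2), Pow(Add(-2, -28), Rational(1, 2))))), Add(13, -6)) = Mul(Add(Add(-24, 108), Add(-2, Mul(Rational(1, 2), Pow(-30, Rational(1, 2))))), 7) = Mul(Add(84, Add(-2, Mul(Rational(1, 2), Mul(I, Pow(30, Rational(1, 2)))))), 7) = Mul(Add(84, Add(-2, Mul(Rational(1, 2), I, Pow(30, Rational(1, 2))))), 7) = Mul(Add(82, Mul(Rational(1, 2), I, Pow(30, Rational(1, 2)))), 7) = Add(574, Mul(Rational(7, 2), I, Pow(30, Rational(1, 2))))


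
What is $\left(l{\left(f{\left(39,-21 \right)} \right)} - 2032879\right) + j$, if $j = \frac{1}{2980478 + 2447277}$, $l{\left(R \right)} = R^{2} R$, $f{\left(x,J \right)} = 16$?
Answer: $- \frac{11011737072164}{5427755} \approx -2.0288 \cdot 10^{6}$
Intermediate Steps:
$l{\left(R \right)} = R^{3}$
$j = \frac{1}{5427755} \approx 1.8424 \cdot 10^{-7}$
$\left(l{\left(f{\left(39,-21 \right)} \right)} - 2032879\right) + j = \left(16^{3} - 2032879\right) + \frac{1}{5427755} = \left(4096 - 2032879\right) + \frac{1}{5427755} = -2028783 + \frac{1}{5427755} = - \frac{11011737072164}{5427755}$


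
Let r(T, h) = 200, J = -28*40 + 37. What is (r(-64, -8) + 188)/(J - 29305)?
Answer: -97/7597 ≈ -0.012768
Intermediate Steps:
J = -1083 (J = -1120 + 37 = -1083)
(r(-64, -8) + 188)/(J - 29305) = (200 + 188)/(-1083 - 29305) = 388/(-30388) = 388*(-1/30388) = -97/7597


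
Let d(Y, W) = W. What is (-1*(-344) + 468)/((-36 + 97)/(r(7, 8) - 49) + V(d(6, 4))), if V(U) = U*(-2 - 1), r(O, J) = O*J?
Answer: -5684/23 ≈ -247.13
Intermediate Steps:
r(O, J) = J*O
V(U) = -3*U (V(U) = U*(-3) = -3*U)
(-1*(-344) + 468)/((-36 + 97)/(r(7, 8) - 49) + V(d(6, 4))) = (-1*(-344) + 468)/((-36 + 97)/(8*7 - 49) - 3*4) = (344 + 468)/(61/(56 - 49) - 12) = 812/(61/7 - 12) = 812/(-23/7) = 812*(-7/23) = -5684/23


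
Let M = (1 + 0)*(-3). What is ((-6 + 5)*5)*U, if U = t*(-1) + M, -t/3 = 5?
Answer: -60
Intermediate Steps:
t = -15 (t = -3*5 = -15)
M = -3 (M = 1*(-3) = -3)
U = 12 (U = -15*(-1) - 3 = 15 - 3 = 12)
((-6 + 5)*5)*U = ((-6 + 5)*5)*12 = -1*5*12 = -5*12 = -60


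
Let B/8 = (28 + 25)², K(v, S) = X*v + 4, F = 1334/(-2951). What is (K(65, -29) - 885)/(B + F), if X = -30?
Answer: -8354281/66313538 ≈ -0.12598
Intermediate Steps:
F = -1334/2951 (F = 1334*(-1/2951) = -1334/2951 ≈ -0.45205)
K(v, S) = 4 - 30*v (K(v, S) = -30*v + 4 = 4 - 30*v)
B = 22472 (B = 8*(28 + 25)² = 8*53² = 8*2809 = 22472)
(K(65, -29) - 885)/(B + F) = ((4 - 30*65) - 885)/(22472 - 1334/2951) = ((4 - 1950) - 885)/(66313538/2951) = (-1946 - 885)*(2951/66313538) = -2831*2951/66313538 = -8354281/66313538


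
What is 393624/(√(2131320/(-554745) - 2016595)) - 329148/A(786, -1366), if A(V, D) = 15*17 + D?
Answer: 329148/1111 - 393624*I*√2758187516126459/74579874973 ≈ 296.26 - 277.19*I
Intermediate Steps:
A(V, D) = 255 + D
393624/(√(2131320/(-554745) - 2016595)) - 329148/A(786, -1366) = 393624/(√(2131320/(-554745) - 2016595)) - 329148/(255 - 1366) = 393624/(√(2131320*(-1/554745) - 2016595)) - 329148/(-1111) = 393624/(√(-142088/36983 - 2016595)) - 329148*(-1/1111) = 393624/(√(-74579874973/36983)) + 329148/1111 = 393624/((I*√2758187516126459/36983)) + 329148/1111 = 393624*(-I*√2758187516126459/74579874973) + 329148/1111 = -393624*I*√2758187516126459/74579874973 + 329148/1111 = 329148/1111 - 393624*I*√2758187516126459/74579874973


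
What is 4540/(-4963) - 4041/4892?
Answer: -42265163/24278996 ≈ -1.7408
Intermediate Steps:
4540/(-4963) - 4041/4892 = 4540*(-1/4963) - 4041*1/4892 = -4540/4963 - 4041/4892 = -42265163/24278996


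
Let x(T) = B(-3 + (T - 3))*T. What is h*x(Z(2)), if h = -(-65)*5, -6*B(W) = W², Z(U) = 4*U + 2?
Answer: -26000/3 ≈ -8666.7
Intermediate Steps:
Z(U) = 2 + 4*U
B(W) = -W²/6
x(T) = -T*(-6 + T)²/6 (x(T) = (-(-3 + (T - 3))²/6)*T = (-(-3 + (-3 + T))²/6)*T = (-(-6 + T)²/6)*T = -T*(-6 + T)²/6)
h = 325 (h = -5*(-65) = 325)
h*x(Z(2)) = 325*(-(2 + 4*2)*(-6 + (2 + 4*2))²/6) = 325*(-(2 + 8)*(-6 + (2 + 8))²/6) = 325*(-⅙*10*(-6 + 10)²) = 325*(-⅙*10*4²) = 325*(-⅙*10*16) = 325*(-80/3) = -26000/3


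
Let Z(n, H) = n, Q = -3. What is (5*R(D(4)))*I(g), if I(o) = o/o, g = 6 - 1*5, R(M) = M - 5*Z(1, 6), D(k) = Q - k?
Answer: -60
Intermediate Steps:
D(k) = -3 - k
R(M) = -5 + M (R(M) = M - 5*1 = M - 5 = -5 + M)
g = 1 (g = 6 - 5 = 1)
I(o) = 1
(5*R(D(4)))*I(g) = (5*(-5 + (-3 - 1*4)))*1 = (5*(-5 + (-3 - 4)))*1 = (5*(-5 - 7))*1 = (5*(-12))*1 = -60*1 = -60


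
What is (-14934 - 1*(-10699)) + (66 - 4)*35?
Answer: -2065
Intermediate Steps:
(-14934 - 1*(-10699)) + (66 - 4)*35 = (-14934 + 10699) + 62*35 = -4235 + 2170 = -2065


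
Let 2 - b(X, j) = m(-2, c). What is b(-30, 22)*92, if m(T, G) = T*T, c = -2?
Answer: -184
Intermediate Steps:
m(T, G) = T**2
b(X, j) = -2 (b(X, j) = 2 - 1*(-2)**2 = 2 - 1*4 = 2 - 4 = -2)
b(-30, 22)*92 = -2*92 = -184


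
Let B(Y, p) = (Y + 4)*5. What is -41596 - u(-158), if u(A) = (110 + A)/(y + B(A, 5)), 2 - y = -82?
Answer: -14267452/343 ≈ -41596.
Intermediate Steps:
y = 84 (y = 2 - 1*(-82) = 2 + 82 = 84)
B(Y, p) = 20 + 5*Y (B(Y, p) = (4 + Y)*5 = 20 + 5*Y)
u(A) = (110 + A)/(104 + 5*A) (u(A) = (110 + A)/(84 + (20 + 5*A)) = (110 + A)/(104 + 5*A))
-41596 - u(-158) = -41596 - (110 - 158)/(104 + 5*(-158)) = -41596 - (-48)/(104 - 790) = -41596 - (-48)/(-686) = -41596 - (-1)*(-48)/686 = -41596 - 1*24/343 = -41596 - 24/343 = -14267452/343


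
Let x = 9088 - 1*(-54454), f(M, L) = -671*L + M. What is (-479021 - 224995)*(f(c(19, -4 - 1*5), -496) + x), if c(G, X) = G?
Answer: -279055750032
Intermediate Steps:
f(M, L) = M - 671*L
x = 63542 (x = 9088 + 54454 = 63542)
(-479021 - 224995)*(f(c(19, -4 - 1*5), -496) + x) = (-479021 - 224995)*((19 - 671*(-496)) + 63542) = -704016*((19 + 332816) + 63542) = -704016*(332835 + 63542) = -704016*396377 = -279055750032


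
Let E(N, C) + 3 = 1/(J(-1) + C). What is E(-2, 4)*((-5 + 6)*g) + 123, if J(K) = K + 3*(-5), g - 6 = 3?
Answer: 381/4 ≈ 95.250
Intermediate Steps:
g = 9 (g = 6 + 3 = 9)
J(K) = -15 + K (J(K) = K - 15 = -15 + K)
E(N, C) = -3 + 1/(-16 + C) (E(N, C) = -3 + 1/((-15 - 1) + C) = -3 + 1/(-16 + C))
E(-2, 4)*((-5 + 6)*g) + 123 = ((49 - 3*4)/(-16 + 4))*((-5 + 6)*9) + 123 = ((49 - 12)/(-12))*(1*9) + 123 = -1/12*37*9 + 123 = -37/12*9 + 123 = -111/4 + 123 = 381/4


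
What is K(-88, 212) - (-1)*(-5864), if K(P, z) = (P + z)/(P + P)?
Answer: -258047/44 ≈ -5864.7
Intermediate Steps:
K(P, z) = (P + z)/(2*P) (K(P, z) = (P + z)/((2*P)) = (P + z)*(1/(2*P)) = (P + z)/(2*P))
K(-88, 212) - (-1)*(-5864) = (1/2)*(-88 + 212)/(-88) - (-1)*(-5864) = (1/2)*(-1/88)*124 - 1*5864 = -31/44 - 5864 = -258047/44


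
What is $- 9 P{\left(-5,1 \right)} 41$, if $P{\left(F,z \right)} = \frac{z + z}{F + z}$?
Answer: $\frac{369}{2} \approx 184.5$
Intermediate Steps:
$P{\left(F,z \right)} = \frac{2 z}{F + z}$
$- 9 P{\left(-5,1 \right)} 41 = - 9 \cdot 2 \cdot 1 \frac{1}{-5 + 1} \cdot 41 = - 9 \cdot 2 \cdot 1 \frac{1}{-4} \cdot 41 = - 9 \cdot 2 \cdot 1 \left(- \frac{1}{4}\right) 41 = \left(-9\right) \left(- \frac{1}{2}\right) 41 = \frac{9}{2} \cdot 41 = \frac{369}{2}$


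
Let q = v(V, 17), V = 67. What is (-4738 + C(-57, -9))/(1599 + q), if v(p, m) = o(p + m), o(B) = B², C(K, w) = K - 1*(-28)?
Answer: -1589/2885 ≈ -0.55078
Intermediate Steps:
C(K, w) = 28 + K (C(K, w) = K + 28 = 28 + K)
v(p, m) = (m + p)² (v(p, m) = (p + m)² = (m + p)²)
q = 7056 (q = (17 + 67)² = 84² = 7056)
(-4738 + C(-57, -9))/(1599 + q) = (-4738 + (28 - 57))/(1599 + 7056) = (-4738 - 29)/8655 = -4767*1/8655 = -1589/2885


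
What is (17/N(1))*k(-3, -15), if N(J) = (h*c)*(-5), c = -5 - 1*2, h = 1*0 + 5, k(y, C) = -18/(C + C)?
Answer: 51/875 ≈ 0.058286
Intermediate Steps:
k(y, C) = -9/C (k(y, C) = -18*1/(2*C) = -9/C)
h = 5 (h = 0 + 5 = 5)
c = -7 (c = -5 - 2 = -7)
N(J) = 175 (N(J) = (5*(-7))*(-5) = -35*(-5) = 175)
(17/N(1))*k(-3, -15) = (17/175)*(-9/(-15)) = (17*(1/175))*(-9*(-1/15)) = (17/175)*(⅗) = 51/875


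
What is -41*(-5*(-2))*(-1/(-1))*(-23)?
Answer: 9430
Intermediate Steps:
-41*(-5*(-2))*(-1/(-1))*(-23) = -410*(-1*(-1))*(-23) = -410*(-23) = 9430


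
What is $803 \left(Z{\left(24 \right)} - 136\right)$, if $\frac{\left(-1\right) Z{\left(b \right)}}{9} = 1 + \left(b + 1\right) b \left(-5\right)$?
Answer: $21564565$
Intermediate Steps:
$Z{\left(b \right)} = -9 + 45 b \left(1 + b\right)$ ($Z{\left(b \right)} = - 9 \left(1 + \left(b + 1\right) b \left(-5\right)\right) = - 9 \left(1 + \left(1 + b\right) b \left(-5\right)\right) = - 9 \left(1 + b \left(1 + b\right) \left(-5\right)\right) = - 9 \left(1 - 5 b \left(1 + b\right)\right) = -9 + 45 b \left(1 + b\right)$)
$803 \left(Z{\left(24 \right)} - 136\right) = 803 \left(\left(-9 + 45 \cdot 24 + 45 \cdot 24^{2}\right) - 136\right) = 803 \left(\left(-9 + 1080 + 45 \cdot 576\right) - 136\right) = 803 \left(\left(-9 + 1080 + 25920\right) - 136\right) = 803 \left(26991 - 136\right) = 803 \cdot 26855 = 21564565$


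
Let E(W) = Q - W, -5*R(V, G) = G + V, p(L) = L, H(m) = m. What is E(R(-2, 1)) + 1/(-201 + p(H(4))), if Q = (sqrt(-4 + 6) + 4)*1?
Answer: 3738/985 + sqrt(2) ≈ 5.2091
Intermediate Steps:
R(V, G) = -G/5 - V/5 (R(V, G) = -(G + V)/5 = -G/5 - V/5)
Q = 4 + sqrt(2) (Q = (sqrt(2) + 4)*1 = (4 + sqrt(2))*1 = 4 + sqrt(2) ≈ 5.4142)
E(W) = 4 + sqrt(2) - W (E(W) = (4 + sqrt(2)) - W = 4 + sqrt(2) - W)
E(R(-2, 1)) + 1/(-201 + p(H(4))) = (4 + sqrt(2) - (-1/5*1 - 1/5*(-2))) + 1/(-201 + 4) = (4 + sqrt(2) - (-1/5 + 2/5)) + 1/(-197) = (4 + sqrt(2) - 1*1/5) - 1/197 = (4 + sqrt(2) - 1/5) - 1/197 = (19/5 + sqrt(2)) - 1/197 = 3738/985 + sqrt(2)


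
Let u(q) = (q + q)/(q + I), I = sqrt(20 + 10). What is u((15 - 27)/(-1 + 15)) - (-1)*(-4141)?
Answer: -989711/239 - 14*sqrt(30)/239 ≈ -4141.4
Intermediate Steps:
I = sqrt(30) ≈ 5.4772
u(q) = 2*q/(q + sqrt(30)) (u(q) = (q + q)/(q + sqrt(30)) = (2*q)/(q + sqrt(30)) = 2*q/(q + sqrt(30)))
u((15 - 27)/(-1 + 15)) - (-1)*(-4141) = 2*((15 - 27)/(-1 + 15))/((15 - 27)/(-1 + 15) + sqrt(30)) - (-1)*(-4141) = 2*(-12/14)/(-12/14 + sqrt(30)) - 1*4141 = 2*(-12*1/14)/(-12*1/14 + sqrt(30)) - 4141 = 2*(-6/7)/(-6/7 + sqrt(30)) - 4141 = -12/(7*(-6/7 + sqrt(30))) - 4141 = -4141 - 12/(7*(-6/7 + sqrt(30)))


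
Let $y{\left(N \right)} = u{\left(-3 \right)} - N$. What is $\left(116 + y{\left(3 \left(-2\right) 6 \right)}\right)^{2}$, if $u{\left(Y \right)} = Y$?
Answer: $22201$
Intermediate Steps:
$y{\left(N \right)} = -3 - N$
$\left(116 + y{\left(3 \left(-2\right) 6 \right)}\right)^{2} = \left(116 - \left(3 + 3 \left(-2\right) 6\right)\right)^{2} = \left(116 - \left(3 - 36\right)\right)^{2} = \left(116 - -33\right)^{2} = \left(116 + \left(-3 + 36\right)\right)^{2} = \left(116 + 33\right)^{2} = 149^{2} = 22201$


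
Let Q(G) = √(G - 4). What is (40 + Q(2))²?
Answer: (40 + I*√2)² ≈ 1598.0 + 113.14*I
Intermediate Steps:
Q(G) = √(-4 + G)
(40 + Q(2))² = (40 + √(-4 + 2))² = (40 + √(-2))² = (40 + I*√2)²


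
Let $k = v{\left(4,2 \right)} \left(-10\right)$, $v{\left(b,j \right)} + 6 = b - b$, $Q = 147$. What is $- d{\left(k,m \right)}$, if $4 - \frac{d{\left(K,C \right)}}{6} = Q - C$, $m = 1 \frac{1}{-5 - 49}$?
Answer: $\frac{7723}{9} \approx 858.11$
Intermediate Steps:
$v{\left(b,j \right)} = -6$ ($v{\left(b,j \right)} = -6 + \left(b - b\right) = -6 + 0 = -6$)
$m = - \frac{1}{54}$ ($m = 1 \frac{1}{-54} = 1 \left(- \frac{1}{54}\right) = - \frac{1}{54} \approx -0.018519$)
$k = 60$ ($k = \left(-6\right) \left(-10\right) = 60$)
$d{\left(K,C \right)} = -858 + 6 C$ ($d{\left(K,C \right)} = 24 - 6 \left(147 - C\right) = 24 + \left(-882 + 6 C\right) = -858 + 6 C$)
$- d{\left(k,m \right)} = - (-858 + 6 \left(- \frac{1}{54}\right)) = - (-858 - \frac{1}{9}) = \left(-1\right) \left(- \frac{7723}{9}\right) = \frac{7723}{9}$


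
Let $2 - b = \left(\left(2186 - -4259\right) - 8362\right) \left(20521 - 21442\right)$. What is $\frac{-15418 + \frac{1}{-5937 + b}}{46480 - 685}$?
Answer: $- \frac{27312863657}{81125476140} \approx -0.33667$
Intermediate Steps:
$b = -1765555$ ($b = 2 - \left(\left(2186 - -4259\right) - 8362\right) \left(20521 - 21442\right) = 2 - \left(\left(2186 + 4259\right) - 8362\right) \left(-921\right) = 2 - \left(6445 - 8362\right) \left(-921\right) = 2 - \left(-1917\right) \left(-921\right) = 2 - 1765557 = -1765555$)
$\frac{-15418 + \frac{1}{-5937 + b}}{46480 - 685} = \frac{-15418 + \frac{1}{-5937 - 1765555}}{46480 - 685} = \frac{-15418 + \frac{1}{-1771492}}{45795} = \left(-15418 - \frac{1}{1771492}\right) \frac{1}{45795} = \left(- \frac{27312863657}{1771492}\right) \frac{1}{45795} = - \frac{27312863657}{81125476140}$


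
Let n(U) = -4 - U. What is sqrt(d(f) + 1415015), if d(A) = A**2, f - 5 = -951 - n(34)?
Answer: 3*sqrt(248831) ≈ 1496.5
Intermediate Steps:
f = -908 (f = 5 + (-951 - (-4 - 1*34)) = 5 + (-951 - (-4 - 34)) = 5 + (-951 - 1*(-38)) = 5 + (-951 + 38) = 5 - 913 = -908)
sqrt(d(f) + 1415015) = sqrt((-908)**2 + 1415015) = sqrt(824464 + 1415015) = sqrt(2239479) = 3*sqrt(248831)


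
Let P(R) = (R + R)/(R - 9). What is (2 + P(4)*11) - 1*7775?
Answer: -38953/5 ≈ -7790.6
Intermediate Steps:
P(R) = 2*R/(-9 + R) (P(R) = (2*R)/(-9 + R) = 2*R/(-9 + R))
(2 + P(4)*11) - 1*7775 = (2 + (2*4/(-9 + 4))*11) - 1*7775 = (2 + (2*4/(-5))*11) - 7775 = (2 + (2*4*(-⅕))*11) - 7775 = (2 - 8/5*11) - 7775 = (2 - 88/5) - 7775 = -78/5 - 7775 = -38953/5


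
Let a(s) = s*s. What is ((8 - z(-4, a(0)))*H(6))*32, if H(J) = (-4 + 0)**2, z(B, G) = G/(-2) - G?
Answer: 4096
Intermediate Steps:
a(s) = s**2
z(B, G) = -3*G/2 (z(B, G) = G*(-1/2) - G = -G/2 - G = -3*G/2)
H(J) = 16 (H(J) = (-4)**2 = 16)
((8 - z(-4, a(0)))*H(6))*32 = ((8 - (-3)*0**2/2)*16)*32 = ((8 - (-3)*0/2)*16)*32 = ((8 - 1*0)*16)*32 = ((8 + 0)*16)*32 = (8*16)*32 = 128*32 = 4096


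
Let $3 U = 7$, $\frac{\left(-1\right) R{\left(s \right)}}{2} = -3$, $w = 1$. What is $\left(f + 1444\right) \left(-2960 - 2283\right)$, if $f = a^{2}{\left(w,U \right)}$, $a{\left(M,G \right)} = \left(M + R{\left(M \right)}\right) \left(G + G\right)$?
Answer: $- \frac{118491800}{9} \approx -1.3166 \cdot 10^{7}$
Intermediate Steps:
$R{\left(s \right)} = 6$ ($R{\left(s \right)} = \left(-2\right) \left(-3\right) = 6$)
$U = \frac{7}{3}$ ($U = \frac{1}{3} \cdot 7 = \frac{7}{3} \approx 2.3333$)
$a{\left(M,G \right)} = 2 G \left(6 + M\right)$ ($a{\left(M,G \right)} = \left(M + 6\right) \left(G + G\right) = \left(6 + M\right) 2 G = 2 G \left(6 + M\right)$)
$f = \frac{9604}{9}$ ($f = \left(2 \cdot \frac{7}{3} \left(6 + 1\right)\right)^{2} = \left(2 \cdot \frac{7}{3} \cdot 7\right)^{2} = \left(\frac{98}{3}\right)^{2} = \frac{9604}{9} \approx 1067.1$)
$\left(f + 1444\right) \left(-2960 - 2283\right) = \left(\frac{9604}{9} + 1444\right) \left(-2960 - 2283\right) = \frac{22600}{9} \left(-5243\right) = - \frac{118491800}{9}$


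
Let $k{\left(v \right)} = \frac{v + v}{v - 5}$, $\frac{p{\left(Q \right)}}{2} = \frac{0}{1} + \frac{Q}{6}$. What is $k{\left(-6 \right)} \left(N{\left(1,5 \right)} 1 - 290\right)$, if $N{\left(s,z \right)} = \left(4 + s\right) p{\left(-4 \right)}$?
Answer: $- \frac{3560}{11} \approx -323.64$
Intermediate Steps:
$p{\left(Q \right)} = \frac{Q}{3}$ ($p{\left(Q \right)} = 2 \left(\frac{0}{1} + \frac{Q}{6}\right) = 2 \left(0 \cdot 1 + Q \frac{1}{6}\right) = 2 \left(0 + \frac{Q}{6}\right) = 2 \frac{Q}{6} = \frac{Q}{3}$)
$N{\left(s,z \right)} = - \frac{16}{3} - \frac{4 s}{3}$ ($N{\left(s,z \right)} = \left(4 + s\right) \frac{1}{3} \left(-4\right) = \left(4 + s\right) \left(- \frac{4}{3}\right) = - \frac{16}{3} - \frac{4 s}{3}$)
$k{\left(v \right)} = \frac{2 v}{-5 + v}$
$k{\left(-6 \right)} \left(N{\left(1,5 \right)} 1 - 290\right) = 2 \left(-6\right) \frac{1}{-5 - 6} \left(\left(- \frac{16}{3} - \frac{4}{3}\right) 1 - 290\right) = 2 \left(-6\right) \frac{1}{-11} \left(\left(- \frac{16}{3} - \frac{4}{3}\right) 1 - 290\right) = 2 \left(-6\right) \left(- \frac{1}{11}\right) \left(\left(- \frac{20}{3}\right) 1 - 290\right) = \frac{12 \left(- \frac{20}{3} - 290\right)}{11} = \frac{12}{11} \left(- \frac{890}{3}\right) = - \frac{3560}{11}$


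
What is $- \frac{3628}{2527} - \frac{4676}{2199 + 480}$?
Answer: $- \frac{1133456}{356307} \approx -3.1811$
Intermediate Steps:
$- \frac{3628}{2527} - \frac{4676}{2199 + 480} = \left(-3628\right) \frac{1}{2527} - \frac{4676}{2679} = - \frac{3628}{2527} - \frac{4676}{2679} = - \frac{1133456}{356307}$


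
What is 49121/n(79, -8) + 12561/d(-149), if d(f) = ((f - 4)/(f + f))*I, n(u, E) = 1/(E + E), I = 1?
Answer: -38835010/51 ≈ -7.6147e+5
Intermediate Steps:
n(u, E) = 1/(2*E)
d(f) = (-4 + f)/(2*f) (d(f) = ((f - 4)/(f + f))*1 = ((-4 + f)/((2*f)))*1 = ((-4 + f)*(1/(2*f)))*1 = ((-4 + f)/(2*f))*1 = (-4 + f)/(2*f))
49121/n(79, -8) + 12561/d(-149) = 49121/(((1/2)/(-8))) + 12561/(((1/2)*(-4 - 149)/(-149))) = 49121/(((1/2)*(-1/8))) + 12561/(((1/2)*(-1/149)*(-153))) = 49121/(-1/16) + 12561/(153/298) = 49121*(-16) + 12561*(298/153) = -785936 + 1247726/51 = -38835010/51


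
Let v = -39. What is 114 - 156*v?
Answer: 6198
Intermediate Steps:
114 - 156*v = 114 - 156*(-39) = 114 + 6084 = 6198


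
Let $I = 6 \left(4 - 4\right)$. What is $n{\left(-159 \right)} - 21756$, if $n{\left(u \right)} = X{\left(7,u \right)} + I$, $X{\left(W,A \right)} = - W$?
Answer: $-21763$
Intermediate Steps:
$I = 0$ ($I = 6 \cdot 0 = 0$)
$n{\left(u \right)} = -7$ ($n{\left(u \right)} = \left(-1\right) 7 + 0 = -7 + 0 = -7$)
$n{\left(-159 \right)} - 21756 = -7 - 21756 = -21763$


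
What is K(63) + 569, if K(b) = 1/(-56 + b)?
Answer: 3984/7 ≈ 569.14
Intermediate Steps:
K(63) + 569 = 1/(-56 + 63) + 569 = 1/7 + 569 = ⅐ + 569 = 3984/7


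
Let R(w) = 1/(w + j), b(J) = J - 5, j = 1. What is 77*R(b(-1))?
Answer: -77/5 ≈ -15.400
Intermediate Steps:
b(J) = -5 + J
R(w) = 1/(1 + w) (R(w) = 1/(w + 1) = 1/(1 + w))
77*R(b(-1)) = 77/(1 + (-5 - 1)) = 77/(1 - 6) = 77/(-5) = 77*(-⅕) = -77/5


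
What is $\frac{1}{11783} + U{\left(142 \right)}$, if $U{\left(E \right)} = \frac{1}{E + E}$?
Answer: $\frac{12067}{3346372} \approx 0.003606$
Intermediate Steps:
$U{\left(E \right)} = \frac{1}{2 E}$
$\frac{1}{11783} + U{\left(142 \right)} = \frac{1}{11783} + \frac{1}{2 \cdot 142} = \frac{1}{11783} + \frac{1}{2} \cdot \frac{1}{142} = \frac{1}{11783} + \frac{1}{284} = \frac{12067}{3346372}$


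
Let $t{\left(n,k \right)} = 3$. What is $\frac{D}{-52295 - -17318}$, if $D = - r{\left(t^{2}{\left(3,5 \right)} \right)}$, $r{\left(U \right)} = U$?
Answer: $\frac{3}{11659} \approx 0.00025731$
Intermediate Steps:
$D = -9$ ($D = - 3^{2} = \left(-1\right) 9 = -9$)
$\frac{D}{-52295 - -17318} = - \frac{9}{-52295 - -17318} = - \frac{9}{-52295 + 17318} = - \frac{9}{-34977} = \left(-9\right) \left(- \frac{1}{34977}\right) = \frac{3}{11659}$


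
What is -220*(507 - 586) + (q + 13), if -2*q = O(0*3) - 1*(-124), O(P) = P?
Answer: 17331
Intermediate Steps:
q = -62 (q = -(0*3 - 1*(-124))/2 = -(0 + 124)/2 = -1/2*124 = -62)
-220*(507 - 586) + (q + 13) = -220*(507 - 586) + (-62 + 13) = -220*(-79) - 49 = 17380 - 49 = 17331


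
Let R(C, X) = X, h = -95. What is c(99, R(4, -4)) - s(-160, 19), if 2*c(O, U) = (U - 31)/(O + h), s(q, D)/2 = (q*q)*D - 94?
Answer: -7780931/8 ≈ -9.7262e+5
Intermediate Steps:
s(q, D) = -188 + 2*D*q**2 (s(q, D) = 2*((q*q)*D - 94) = 2*(q**2*D - 94) = 2*(D*q**2 - 94) = 2*(-94 + D*q**2) = -188 + 2*D*q**2)
c(O, U) = (-31 + U)/(2*(-95 + O)) (c(O, U) = ((U - 31)/(O - 95))/2 = ((-31 + U)/(-95 + O))/2 = (-31 + U)/(2*(-95 + O)))
c(99, R(4, -4)) - s(-160, 19) = (-31 - 4)/(2*(-95 + 99)) - (-188 + 2*19*(-160)**2) = (1/2)*(-35)/4 - (-188 + 2*19*25600) = (1/2)*(1/4)*(-35) - (-188 + 972800) = -35/8 - 1*972612 = -35/8 - 972612 = -7780931/8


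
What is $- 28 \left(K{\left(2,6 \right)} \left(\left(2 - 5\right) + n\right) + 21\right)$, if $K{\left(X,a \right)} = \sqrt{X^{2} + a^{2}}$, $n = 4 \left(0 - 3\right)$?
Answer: $-588 + 840 \sqrt{10} \approx 2068.3$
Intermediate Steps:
$n = -12$ ($n = 4 \left(-3\right) = -12$)
$- 28 \left(K{\left(2,6 \right)} \left(\left(2 - 5\right) + n\right) + 21\right) = - 28 \left(\sqrt{2^{2} + 6^{2}} \left(\left(2 - 5\right) - 12\right) + 21\right) = - 28 \left(\sqrt{4 + 36} \left(-3 - 12\right) + 21\right) = - 28 \left(\sqrt{40} \left(-15\right) + 21\right) = - 28 \left(2 \sqrt{10} \left(-15\right) + 21\right) = - 28 \left(- 30 \sqrt{10} + 21\right) = - 28 \left(21 - 30 \sqrt{10}\right) = -588 + 840 \sqrt{10}$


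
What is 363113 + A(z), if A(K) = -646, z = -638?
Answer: 362467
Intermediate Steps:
363113 + A(z) = 363113 - 646 = 362467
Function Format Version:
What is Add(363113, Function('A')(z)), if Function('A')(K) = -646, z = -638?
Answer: 362467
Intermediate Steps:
Add(363113, Function('A')(z)) = Add(363113, -646) = 362467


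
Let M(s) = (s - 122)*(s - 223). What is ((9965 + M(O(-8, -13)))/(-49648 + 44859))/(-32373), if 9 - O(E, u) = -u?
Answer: 38567/155034297 ≈ 0.00024876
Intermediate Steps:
O(E, u) = 9 + u (O(E, u) = 9 - (-1)*u = 9 + u)
M(s) = (-223 + s)*(-122 + s) (M(s) = (-122 + s)*(-223 + s) = (-223 + s)*(-122 + s))
((9965 + M(O(-8, -13)))/(-49648 + 44859))/(-32373) = ((9965 + (27206 + (9 - 13)² - 345*(9 - 13)))/(-49648 + 44859))/(-32373) = ((9965 + (27206 + (-4)² - 345*(-4)))/(-4789))*(-1/32373) = ((9965 + (27206 + 16 + 1380))*(-1/4789))*(-1/32373) = ((9965 + 28602)*(-1/4789))*(-1/32373) = (38567*(-1/4789))*(-1/32373) = -38567/4789*(-1/32373) = 38567/155034297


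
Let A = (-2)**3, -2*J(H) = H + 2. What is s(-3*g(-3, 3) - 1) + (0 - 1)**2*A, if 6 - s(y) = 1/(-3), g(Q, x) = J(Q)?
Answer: -5/3 ≈ -1.6667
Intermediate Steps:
J(H) = -1 - H/2 (J(H) = -(H + 2)/2 = -(2 + H)/2 = -1 - H/2)
g(Q, x) = -1 - Q/2
s(y) = 19/3 (s(y) = 6 - 1/(-3) = 6 - 1*(-1/3) = 6 + 1/3 = 19/3)
A = -8
s(-3*g(-3, 3) - 1) + (0 - 1)**2*A = 19/3 + (0 - 1)**2*(-8) = 19/3 + (-1)**2*(-8) = 19/3 + 1*(-8) = 19/3 - 8 = -5/3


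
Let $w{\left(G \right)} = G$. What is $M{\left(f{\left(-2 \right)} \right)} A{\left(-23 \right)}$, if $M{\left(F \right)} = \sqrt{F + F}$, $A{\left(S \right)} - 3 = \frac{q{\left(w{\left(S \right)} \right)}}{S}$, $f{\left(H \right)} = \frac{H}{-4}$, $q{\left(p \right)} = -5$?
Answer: $\frac{74}{23} \approx 3.2174$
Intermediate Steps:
$f{\left(H \right)} = - \frac{H}{4}$ ($f{\left(H \right)} = H \left(- \frac{1}{4}\right) = - \frac{H}{4}$)
$A{\left(S \right)} = 3 - \frac{5}{S}$
$M{\left(F \right)} = \sqrt{2} \sqrt{F}$ ($M{\left(F \right)} = \sqrt{2 F} = \sqrt{2} \sqrt{F}$)
$M{\left(f{\left(-2 \right)} \right)} A{\left(-23 \right)} = \sqrt{2} \sqrt{\left(- \frac{1}{4}\right) \left(-2\right)} \left(3 - \frac{5}{-23}\right) = \frac{\sqrt{2}}{\sqrt{2}} \left(3 - - \frac{5}{23}\right) = \sqrt{2} \frac{\sqrt{2}}{2} \left(3 + \frac{5}{23}\right) = 1 \cdot \frac{74}{23} = \frac{74}{23}$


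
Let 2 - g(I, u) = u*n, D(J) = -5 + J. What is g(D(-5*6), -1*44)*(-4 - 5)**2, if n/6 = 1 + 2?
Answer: 64314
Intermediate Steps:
n = 18 (n = 6*(1 + 2) = 6*3 = 18)
g(I, u) = 2 - 18*u (g(I, u) = 2 - u*18 = 2 - 18*u)
g(D(-5*6), -1*44)*(-4 - 5)**2 = (2 - (-18)*44)*(-4 - 5)**2 = (2 - 18*(-44))*(-9)**2 = (2 + 792)*81 = 794*81 = 64314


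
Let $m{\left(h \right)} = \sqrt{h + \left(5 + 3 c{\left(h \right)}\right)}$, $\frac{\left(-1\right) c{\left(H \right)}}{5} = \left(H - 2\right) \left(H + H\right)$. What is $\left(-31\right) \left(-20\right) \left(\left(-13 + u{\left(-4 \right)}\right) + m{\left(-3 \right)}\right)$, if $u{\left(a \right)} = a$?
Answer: $-10540 + 4960 i \sqrt{7} \approx -10540.0 + 13123.0 i$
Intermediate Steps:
$c{\left(H \right)} = - 10 H \left(-2 + H\right)$ ($c{\left(H \right)} = - 5 \left(H - 2\right) \left(H + H\right) = - 5 \left(-2 + H\right) 2 H = - 5 \cdot 2 H \left(-2 + H\right) = - 10 H \left(-2 + H\right)$)
$m{\left(h \right)} = \sqrt{5 + h + 30 h \left(2 - h\right)}$ ($m{\left(h \right)} = \sqrt{h + \left(5 + 3 \cdot 10 h \left(2 - h\right)\right)} = \sqrt{h + \left(5 + 30 h \left(2 - h\right)\right)} = \sqrt{5 + h + 30 h \left(2 - h\right)}$)
$\left(-31\right) \left(-20\right) \left(\left(-13 + u{\left(-4 \right)}\right) + m{\left(-3 \right)}\right) = \left(-31\right) \left(-20\right) \left(\left(-13 - 4\right) + \sqrt{5 - 3 - - 90 \left(-2 - 3\right)}\right) = 620 \left(-17 + \sqrt{5 - 3 - \left(-90\right) \left(-5\right)}\right) = 620 \left(-17 + \sqrt{5 - 3 - 450}\right) = 620 \left(-17 + \sqrt{-448}\right) = 620 \left(-17 + 8 i \sqrt{7}\right) = -10540 + 4960 i \sqrt{7}$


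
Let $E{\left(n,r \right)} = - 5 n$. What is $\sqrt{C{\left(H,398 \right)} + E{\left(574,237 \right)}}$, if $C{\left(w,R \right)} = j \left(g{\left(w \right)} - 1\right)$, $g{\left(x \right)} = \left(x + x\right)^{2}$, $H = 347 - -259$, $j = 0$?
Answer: $i \sqrt{2870} \approx 53.572 i$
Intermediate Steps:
$H = 606$ ($H = 347 + 259 = 606$)
$g{\left(x \right)} = 4 x^{2}$ ($g{\left(x \right)} = \left(2 x\right)^{2} = 4 x^{2}$)
$C{\left(w,R \right)} = 0$ ($C{\left(w,R \right)} = 0 \left(4 w^{2} - 1\right) = 0 \left(-1 + 4 w^{2}\right) = 0$)
$\sqrt{C{\left(H,398 \right)} + E{\left(574,237 \right)}} = \sqrt{0 - 2870} = \sqrt{-2870} = i \sqrt{2870}$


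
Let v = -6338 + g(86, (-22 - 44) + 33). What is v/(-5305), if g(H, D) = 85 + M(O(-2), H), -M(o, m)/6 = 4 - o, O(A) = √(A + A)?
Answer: 6277/5305 - 12*I/5305 ≈ 1.1832 - 0.002262*I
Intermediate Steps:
O(A) = √2*√A (O(A) = √(2*A) = √2*√A)
M(o, m) = -24 + 6*o (M(o, m) = -6*(4 - o) = -24 + 6*o)
g(H, D) = 61 + 12*I (g(H, D) = 85 + (-24 + 6*(√2*√(-2))) = 85 + (-24 + 6*(√2*(I*√2))) = 85 + (-24 + 6*(2*I)) = 85 + (-24 + 12*I) = 61 + 12*I)
v = -6277 + 12*I (v = -6338 + (61 + 12*I) = -6277 + 12*I ≈ -6277.0 + 12.0*I)
v/(-5305) = (-6277 + 12*I)/(-5305) = (-6277 + 12*I)*(-1/5305) = 6277/5305 - 12*I/5305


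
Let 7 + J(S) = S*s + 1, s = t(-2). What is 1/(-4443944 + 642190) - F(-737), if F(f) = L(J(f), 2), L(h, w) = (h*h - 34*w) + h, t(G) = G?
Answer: -8198193567697/3801754 ≈ -2.1564e+6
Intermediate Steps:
s = -2
J(S) = -6 - 2*S (J(S) = -7 + (S*(-2) + 1) = -7 + (-2*S + 1) = -7 + (1 - 2*S) = -6 - 2*S)
L(h, w) = h + h² - 34*w (L(h, w) = (h² - 34*w) + h = h + h² - 34*w)
F(f) = -74 + (-6 - 2*f)² - 2*f (F(f) = (-6 - 2*f) + (-6 - 2*f)² - 34*2 = (-6 - 2*f) + (-6 - 2*f)² - 68 = -74 + (-6 - 2*f)² - 2*f)
1/(-4443944 + 642190) - F(-737) = 1/(-4443944 + 642190) - (-38 + 4*(-737)² + 22*(-737)) = 1/(-3801754) - (-38 + 4*543169 - 16214) = -1/3801754 - (-38 + 2172676 - 16214) = -1/3801754 - 1*2156424 = -1/3801754 - 2156424 = -8198193567697/3801754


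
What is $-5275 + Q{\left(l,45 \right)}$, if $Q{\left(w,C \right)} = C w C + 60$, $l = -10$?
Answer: $-25465$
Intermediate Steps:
$Q{\left(w,C \right)} = 60 + w C^{2}$ ($Q{\left(w,C \right)} = w C^{2} + 60 = 60 + w C^{2}$)
$-5275 + Q{\left(l,45 \right)} = -5275 + \left(60 - 10 \cdot 45^{2}\right) = -5275 + \left(60 - 20250\right) = -5275 - 20190 = -25465$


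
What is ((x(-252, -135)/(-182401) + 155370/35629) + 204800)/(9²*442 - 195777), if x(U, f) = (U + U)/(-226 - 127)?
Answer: -469834336847570194/366992908530774075 ≈ -1.2802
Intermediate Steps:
x(U, f) = -2*U/353 (x(U, f) = (2*U)/(-353) = (2*U)*(-1/353) = -2*U/353)
((x(-252, -135)/(-182401) + 155370/35629) + 204800)/(9²*442 - 195777) = ((-2/353*(-252)/(-182401) + 155370/35629) + 204800)/(9²*442 - 195777) = (((504/353)*(-1/182401) + 155370*(1/35629)) + 204800)/(81*442 - 195777) = ((-504/64387553 + 155370/35629) + 204800)/(35802 - 195777) = (10003876152594/2294064125837 + 204800)/(-159975) = (469834336847570194/2294064125837)*(-1/159975) = -469834336847570194/366992908530774075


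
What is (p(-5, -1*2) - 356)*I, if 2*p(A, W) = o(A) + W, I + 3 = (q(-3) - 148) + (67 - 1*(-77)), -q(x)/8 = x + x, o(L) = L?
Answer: -29479/2 ≈ -14740.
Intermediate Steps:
q(x) = -16*x (q(x) = -8*(x + x) = -16*x)
I = 41 (I = -3 + ((-16*(-3) - 148) + (67 - 1*(-77))) = -3 + ((48 - 148) + (67 + 77)) = -3 + (-100 + 144) = -3 + 44 = 41)
p(A, W) = A/2 + W/2 (p(A, W) = (A + W)/2 = A/2 + W/2)
(p(-5, -1*2) - 356)*I = (((½)*(-5) + (-1*2)/2) - 356)*41 = ((-5/2 + (½)*(-2)) - 356)*41 = ((-5/2 - 1) - 356)*41 = (-7/2 - 356)*41 = -719/2*41 = -29479/2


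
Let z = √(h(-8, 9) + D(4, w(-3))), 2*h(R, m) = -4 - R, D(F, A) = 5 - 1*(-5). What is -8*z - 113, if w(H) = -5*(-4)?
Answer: -113 - 16*√3 ≈ -140.71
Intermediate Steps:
w(H) = 20
D(F, A) = 10 (D(F, A) = 5 + 5 = 10)
h(R, m) = -2 - R/2 (h(R, m) = (-4 - R)/2 = -2 - R/2)
z = 2*√3 (z = √((-2 - ½*(-8)) + 10) = √((-2 + 4) + 10) = √(2 + 10) = √12 = 2*√3 ≈ 3.4641)
-8*z - 113 = -16*√3 - 113 = -113 - 16*√3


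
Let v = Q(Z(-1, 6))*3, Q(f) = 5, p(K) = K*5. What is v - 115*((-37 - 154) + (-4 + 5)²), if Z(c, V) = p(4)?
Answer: 21865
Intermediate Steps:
p(K) = 5*K
Z(c, V) = 20 (Z(c, V) = 5*4 = 20)
v = 15 (v = 5*3 = 15)
v - 115*((-37 - 154) + (-4 + 5)²) = 15 - 115*((-37 - 154) + (-4 + 5)²) = 15 - 115*(-191 + 1²) = 15 - 115*(-191 + 1) = 15 - 115*(-190) = 15 + 21850 = 21865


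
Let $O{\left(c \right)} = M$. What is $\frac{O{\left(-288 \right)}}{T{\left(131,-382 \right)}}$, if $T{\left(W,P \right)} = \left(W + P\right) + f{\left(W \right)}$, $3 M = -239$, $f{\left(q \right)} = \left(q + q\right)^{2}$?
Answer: $- \frac{239}{205179} \approx -0.0011648$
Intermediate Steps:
$f{\left(q \right)} = 4 q^{2}$ ($f{\left(q \right)} = \left(2 q\right)^{2} = 4 q^{2}$)
$M = - \frac{239}{3}$ ($M = \frac{1}{3} \left(-239\right) = - \frac{239}{3} \approx -79.667$)
$T{\left(W,P \right)} = P + W + 4 W^{2}$ ($T{\left(W,P \right)} = \left(W + P\right) + 4 W^{2} = \left(P + W\right) + 4 W^{2} = P + W + 4 W^{2}$)
$O{\left(c \right)} = - \frac{239}{3}$
$\frac{O{\left(-288 \right)}}{T{\left(131,-382 \right)}} = - \frac{239}{3 \left(-382 + 131 + 4 \cdot 131^{2}\right)} = - \frac{239}{3 \left(-382 + 131 + 4 \cdot 17161\right)} = - \frac{239}{3 \left(-382 + 131 + 68644\right)} = - \frac{239}{3 \cdot 68393} = \left(- \frac{239}{3}\right) \frac{1}{68393} = - \frac{239}{205179}$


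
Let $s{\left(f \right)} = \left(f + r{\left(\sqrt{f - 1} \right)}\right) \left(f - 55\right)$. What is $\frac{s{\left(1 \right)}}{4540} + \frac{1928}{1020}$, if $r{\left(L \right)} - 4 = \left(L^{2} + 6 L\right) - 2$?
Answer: $\frac{214697}{115770} \approx 1.8545$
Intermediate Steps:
$r{\left(L \right)} = 2 + L^{2} + 6 L$ ($r{\left(L \right)} = 4 - \left(2 - L^{2} - 6 L\right) = 4 + \left(-2 + L^{2} + 6 L\right) = 2 + L^{2} + 6 L$)
$s{\left(f \right)} = \left(-55 + f\right) \left(1 + 2 f + 6 \sqrt{-1 + f}\right)$ ($s{\left(f \right)} = \left(f + \left(2 + \left(\sqrt{f - 1}\right)^{2} + 6 \sqrt{f - 1}\right)\right) \left(f - 55\right) = \left(f + \left(2 + \left(\sqrt{-1 + f}\right)^{2} + 6 \sqrt{-1 + f}\right)\right) \left(-55 + f\right) = \left(f + \left(2 + \left(-1 + f\right) + 6 \sqrt{-1 + f}\right)\right) \left(-55 + f\right) = \left(f + \left(1 + f + 6 \sqrt{-1 + f}\right)\right) \left(-55 + f\right) = \left(1 + 2 f + 6 \sqrt{-1 + f}\right) \left(-55 + f\right) = \left(-55 + f\right) \left(1 + 2 f + 6 \sqrt{-1 + f}\right)$)
$\frac{s{\left(1 \right)}}{4540} + \frac{1928}{1020} = \frac{-55 - 330 \sqrt{-1 + 1} - 109 + 2 \cdot 1^{2} + 6 \cdot 1 \sqrt{-1 + 1}}{4540} + \frac{1928}{1020} = \left(-55 - 330 \sqrt{0} - 109 + 2 \cdot 1 + 6 \cdot 1 \sqrt{0}\right) \frac{1}{4540} + 1928 \cdot \frac{1}{1020} = \left(-55 - 0 - 109 + 2 + 6 \cdot 1 \cdot 0\right) \frac{1}{4540} + \frac{482}{255} = \left(-55 + 0 - 109 + 2 + 0\right) \frac{1}{4540} + \frac{482}{255} = \left(-162\right) \frac{1}{4540} + \frac{482}{255} = - \frac{81}{2270} + \frac{482}{255} = \frac{214697}{115770}$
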